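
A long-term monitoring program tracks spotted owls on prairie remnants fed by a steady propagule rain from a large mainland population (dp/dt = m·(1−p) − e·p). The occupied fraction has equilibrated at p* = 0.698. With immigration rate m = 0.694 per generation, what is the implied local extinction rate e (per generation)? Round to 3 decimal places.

At equilibrium m(1−p*) = e·p*, so e = m(1−p*)/p*.
e = 0.694 × 0.3020 / 0.698 = 0.3003.

0.300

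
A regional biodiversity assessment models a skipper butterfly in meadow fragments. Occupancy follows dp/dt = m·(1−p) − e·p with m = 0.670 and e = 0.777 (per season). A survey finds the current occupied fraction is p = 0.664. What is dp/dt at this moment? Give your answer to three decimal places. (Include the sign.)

-0.291

Colonization term: m·(1−p) = 0.670×0.3360 = 0.22512.
Extinction term: e·p = 0.51593.
dp/dt = 0.22512 − 0.51593 = -0.29081.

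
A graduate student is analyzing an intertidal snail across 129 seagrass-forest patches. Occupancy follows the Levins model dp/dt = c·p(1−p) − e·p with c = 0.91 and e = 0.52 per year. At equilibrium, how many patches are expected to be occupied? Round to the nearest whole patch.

p* = 1 − e/c = 1 − 0.52/0.91 = 0.4286.
Expected occupied patches = N × p* = 129 × 0.4286 = 55.29 ≈ 55.

55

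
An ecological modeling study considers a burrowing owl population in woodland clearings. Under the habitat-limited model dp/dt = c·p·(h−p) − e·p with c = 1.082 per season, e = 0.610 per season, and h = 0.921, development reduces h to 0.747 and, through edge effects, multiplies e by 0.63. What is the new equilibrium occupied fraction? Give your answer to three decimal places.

0.392

Before: p* = h − e/c = 0.921 − 0.610/1.082 = 0.921 − 0.5638 = 0.3572.
After: c = 1.082, e = 0.3843, h = 0.747; p* = 0.747 − 0.3843/1.082 = 0.3918.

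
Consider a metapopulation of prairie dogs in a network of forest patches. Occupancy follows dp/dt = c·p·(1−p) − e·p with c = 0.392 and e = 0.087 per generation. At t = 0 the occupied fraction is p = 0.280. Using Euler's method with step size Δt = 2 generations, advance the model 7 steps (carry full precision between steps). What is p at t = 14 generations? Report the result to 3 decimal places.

0.772

Update rule: p ← p + [c·p·(1−p) − e·p]·Δt with Δt = 2.
t = 2: p = 0.28000 + (+0.10933) = 0.38933
t = 4: p = 0.38933 + (+0.11865) = 0.50799
t = 6: p = 0.50799 + (+0.10756) = 0.61555
t = 8: p = 0.61555 + (+0.07843) = 0.69398
t = 10: p = 0.69398 + (+0.04575) = 0.73972
t = 12: p = 0.73972 + (+0.02223) = 0.76196
t = 14: p = 0.76196 + (+0.00962) = 0.77158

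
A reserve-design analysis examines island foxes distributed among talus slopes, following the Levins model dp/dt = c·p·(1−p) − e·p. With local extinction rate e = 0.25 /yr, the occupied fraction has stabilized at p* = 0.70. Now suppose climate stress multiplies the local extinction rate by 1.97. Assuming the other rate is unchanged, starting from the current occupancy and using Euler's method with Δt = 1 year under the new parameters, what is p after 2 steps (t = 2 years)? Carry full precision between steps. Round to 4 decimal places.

Balance c(1−p*) = e gives c = e/(1 − 0.70000) = 0.25/0.30000 = 0.83333.
Starting from p₀ = 0.70000; update p ← p + (dp/dt)·Δt with the new parameters.
t = 1: p = 0.70000 + (-0.16975) = 0.53025
t = 2: p = 0.53025 + (-0.05358) = 0.47667

0.4767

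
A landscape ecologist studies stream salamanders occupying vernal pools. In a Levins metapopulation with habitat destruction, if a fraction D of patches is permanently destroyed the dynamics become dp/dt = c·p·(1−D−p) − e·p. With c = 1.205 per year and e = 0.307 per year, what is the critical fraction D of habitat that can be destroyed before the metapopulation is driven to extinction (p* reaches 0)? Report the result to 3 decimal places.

The nontrivial equilibrium is p* = (1−D) − e/c; extinction occurs when this hits zero.
So D_crit = 1 − e/c = 1 − 0.307/1.205 = 1 − 0.2548 = 0.7452.
Note this equals the original equilibrium occupancy — the Levins extinction-debt result.

0.745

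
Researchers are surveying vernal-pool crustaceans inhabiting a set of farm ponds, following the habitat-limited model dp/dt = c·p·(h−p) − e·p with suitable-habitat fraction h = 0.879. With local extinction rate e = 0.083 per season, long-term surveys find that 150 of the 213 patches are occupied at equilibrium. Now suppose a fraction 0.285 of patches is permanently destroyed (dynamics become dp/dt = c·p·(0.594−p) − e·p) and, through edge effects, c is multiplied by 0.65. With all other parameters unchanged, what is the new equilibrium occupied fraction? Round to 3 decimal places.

Observed p* = 150/213 = 0.70423.
Balance c(h−p*) = e gives c = e/(0.879 − 0.70423) = 0.083/0.17477 = 0.47491.
New p* = 0.594 − e/c = 0.594 − 0.08300/0.30869 = 0.32512.

0.325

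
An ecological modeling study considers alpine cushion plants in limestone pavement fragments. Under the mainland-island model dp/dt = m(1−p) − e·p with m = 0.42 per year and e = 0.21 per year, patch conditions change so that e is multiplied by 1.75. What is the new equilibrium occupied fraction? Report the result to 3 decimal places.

0.533

Before: p* = 0.42/(0.42+0.21) = 0.6667.
After: m = 0.42, e = 0.3675; p* = 0.42/0.7875 = 0.5333.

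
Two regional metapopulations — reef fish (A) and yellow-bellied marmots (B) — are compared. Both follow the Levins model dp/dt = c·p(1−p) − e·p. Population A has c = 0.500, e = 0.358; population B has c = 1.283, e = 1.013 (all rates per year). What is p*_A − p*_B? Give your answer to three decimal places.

0.074

A: p*_A = 1 − 0.358/0.500 = 0.2840.
B: p*_B = 1 − 1.013/1.283 = 0.2104.
p*_A − p*_B = 0.2840 − 0.2104 = 0.0736.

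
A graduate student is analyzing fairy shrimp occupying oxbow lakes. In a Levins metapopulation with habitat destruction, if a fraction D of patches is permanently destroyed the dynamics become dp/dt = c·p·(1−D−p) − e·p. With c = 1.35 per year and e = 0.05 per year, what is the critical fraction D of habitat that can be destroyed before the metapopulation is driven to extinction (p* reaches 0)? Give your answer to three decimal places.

0.963

The nontrivial equilibrium is p* = (1−D) − e/c; extinction occurs when this hits zero.
So D_crit = 1 − e/c = 1 − 0.05/1.35 = 1 − 0.0370 = 0.9630.
Note this equals the original equilibrium occupancy — the Levins extinction-debt result.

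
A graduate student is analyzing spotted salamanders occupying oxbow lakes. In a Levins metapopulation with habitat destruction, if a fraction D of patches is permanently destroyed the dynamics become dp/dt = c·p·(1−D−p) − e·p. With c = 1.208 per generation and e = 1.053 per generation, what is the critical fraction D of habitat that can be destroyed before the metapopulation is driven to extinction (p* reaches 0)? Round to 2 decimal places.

0.13

The nontrivial equilibrium is p* = (1−D) − e/c; extinction occurs when this hits zero.
So D_crit = 1 − e/c = 1 − 1.053/1.208 = 1 − 0.8717 = 0.1283.
Note this equals the original equilibrium occupancy — the Levins extinction-debt result.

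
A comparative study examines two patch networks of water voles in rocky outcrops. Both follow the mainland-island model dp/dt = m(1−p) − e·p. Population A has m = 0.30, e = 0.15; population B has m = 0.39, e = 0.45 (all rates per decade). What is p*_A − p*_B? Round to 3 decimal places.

A: p*_A = m/(m+e) = 0.30/0.4500 = 0.6667.
B: p*_B = 0.39/0.8400 = 0.4643.
p*_A − p*_B = 0.6667 − 0.4643 = 0.2024.

0.202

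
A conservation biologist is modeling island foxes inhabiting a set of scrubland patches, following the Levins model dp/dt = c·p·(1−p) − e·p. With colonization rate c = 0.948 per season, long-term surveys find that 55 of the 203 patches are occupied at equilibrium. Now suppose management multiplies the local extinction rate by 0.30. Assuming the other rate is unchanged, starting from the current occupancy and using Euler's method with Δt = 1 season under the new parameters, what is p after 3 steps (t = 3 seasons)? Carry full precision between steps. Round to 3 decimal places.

0.668

Observed p* = 55/203 = 0.27094.
Balance c(1−p*) = e gives e = 0.948×(1 − 0.27094) = 0.69115.
Starting from p₀ = 0.27094; update p ← p + (dp/dt)·Δt with the new parameters.
p: 0.27094 → 0.40202  (Δp = +0.13108)
p: 0.40202 → 0.54656  (Δp = +0.14454)
p: 0.54656 → 0.66818  (Δp = +0.12162)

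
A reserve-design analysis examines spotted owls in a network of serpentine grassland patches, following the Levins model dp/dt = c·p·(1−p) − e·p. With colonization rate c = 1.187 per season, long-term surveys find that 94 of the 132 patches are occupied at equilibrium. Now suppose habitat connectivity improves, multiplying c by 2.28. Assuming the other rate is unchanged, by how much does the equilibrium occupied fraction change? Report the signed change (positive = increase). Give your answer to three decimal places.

0.162

Observed p* = 94/132 = 0.71212.
Balance c(1−p*) = e gives e = 1.187×(1 − 0.71212) = 0.34171.
New p* = 1 − e/c = 1 − 0.34171/2.70636 = 0.87374.
Δp* = 0.87374 − 0.71212 = +0.16162.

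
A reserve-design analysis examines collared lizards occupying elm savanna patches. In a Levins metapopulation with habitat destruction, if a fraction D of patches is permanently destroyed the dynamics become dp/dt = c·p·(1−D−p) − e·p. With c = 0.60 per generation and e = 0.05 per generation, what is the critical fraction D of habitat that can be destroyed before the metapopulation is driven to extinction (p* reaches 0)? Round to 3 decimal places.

The nontrivial equilibrium is p* = (1−D) − e/c; extinction occurs when this hits zero.
So D_crit = 1 − e/c = 1 − 0.05/0.60 = 1 − 0.0833 = 0.9167.
Note this equals the original equilibrium occupancy — the Levins extinction-debt result.

0.917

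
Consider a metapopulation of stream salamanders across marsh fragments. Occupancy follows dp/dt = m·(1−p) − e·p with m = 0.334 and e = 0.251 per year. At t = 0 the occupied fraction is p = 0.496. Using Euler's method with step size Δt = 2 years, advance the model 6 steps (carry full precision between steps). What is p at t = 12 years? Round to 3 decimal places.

Update rule: p ← p + [m·(1−p) − e·p]·Δt with Δt = 2.
p: 0.49600 → 0.58368  (Δp = +0.08768)
p: 0.58368 → 0.56877  (Δp = -0.01491)
p: 0.56877 → 0.57131  (Δp = +0.00253)
p: 0.57131 → 0.57088  (Δp = -0.00043)
p: 0.57088 → 0.57095  (Δp = +0.00007)
p: 0.57095 → 0.57094  (Δp = -0.00001)

0.571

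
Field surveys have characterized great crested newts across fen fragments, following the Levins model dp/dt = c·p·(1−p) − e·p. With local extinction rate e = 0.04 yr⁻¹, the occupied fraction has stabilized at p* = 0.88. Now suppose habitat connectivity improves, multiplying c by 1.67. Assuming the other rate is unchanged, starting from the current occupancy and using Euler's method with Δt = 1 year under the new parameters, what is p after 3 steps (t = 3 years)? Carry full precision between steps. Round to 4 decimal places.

Balance c(1−p*) = e gives c = e/(1 − 0.88000) = 0.04/0.12000 = 0.33333.
Starting from p₀ = 0.88000; update p ← p + (dp/dt)·Δt with the new parameters.
step 1: Δp = +0.02358, p = 0.90358
step 2: Δp = +0.01235, p = 0.91594
step 3: Δp = +0.00622, p = 0.92216

0.9222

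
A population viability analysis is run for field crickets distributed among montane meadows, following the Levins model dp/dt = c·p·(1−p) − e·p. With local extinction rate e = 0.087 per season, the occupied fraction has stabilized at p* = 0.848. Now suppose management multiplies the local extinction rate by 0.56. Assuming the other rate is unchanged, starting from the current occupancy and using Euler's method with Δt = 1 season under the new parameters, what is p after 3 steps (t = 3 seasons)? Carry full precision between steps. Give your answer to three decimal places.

Balance c(1−p*) = e gives c = e/(1 − 0.84800) = 0.087/0.15200 = 0.57237.
Starting from p₀ = 0.84800; update p ← p + (dp/dt)·Δt with the new parameters.
  1  |  dp/dt·Δt = +0.032461  |  p_1 = 0.880461
  2  |  dp/dt·Δt = +0.017345  |  p_2 = 0.897807
  3  |  dp/dt·Δt = +0.008774  |  p_3 = 0.906580

0.907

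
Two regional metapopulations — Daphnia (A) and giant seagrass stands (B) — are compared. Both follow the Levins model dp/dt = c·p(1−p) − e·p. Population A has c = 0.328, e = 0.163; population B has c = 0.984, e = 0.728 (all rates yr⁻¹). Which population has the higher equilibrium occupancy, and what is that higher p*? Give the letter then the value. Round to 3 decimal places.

A, 0.503

A: p*_A = 1 − 0.163/0.328 = 0.5030.
B: p*_B = 1 − 0.728/0.984 = 0.2602.
A is higher at 0.5030.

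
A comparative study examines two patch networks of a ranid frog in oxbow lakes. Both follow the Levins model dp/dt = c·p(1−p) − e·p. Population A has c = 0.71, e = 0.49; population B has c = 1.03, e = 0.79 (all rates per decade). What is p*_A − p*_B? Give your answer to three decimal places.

A: p*_A = 1 − 0.49/0.71 = 0.3099.
B: p*_B = 1 − 0.79/1.03 = 0.2330.
p*_A − p*_B = 0.3099 − 0.2330 = 0.0768.

0.077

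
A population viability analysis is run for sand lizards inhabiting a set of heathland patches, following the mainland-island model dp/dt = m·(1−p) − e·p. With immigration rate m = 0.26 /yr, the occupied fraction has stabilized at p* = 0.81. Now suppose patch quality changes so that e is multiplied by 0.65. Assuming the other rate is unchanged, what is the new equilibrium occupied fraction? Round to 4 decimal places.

0.8677

Balance m(1−p*) = e·p* gives e = m(1−p*)/p* = 0.26×0.19000/0.81000 = 0.06099.
New p* = m/(m+e) = 0.26000/(0.26000+0.03964) = 0.86771.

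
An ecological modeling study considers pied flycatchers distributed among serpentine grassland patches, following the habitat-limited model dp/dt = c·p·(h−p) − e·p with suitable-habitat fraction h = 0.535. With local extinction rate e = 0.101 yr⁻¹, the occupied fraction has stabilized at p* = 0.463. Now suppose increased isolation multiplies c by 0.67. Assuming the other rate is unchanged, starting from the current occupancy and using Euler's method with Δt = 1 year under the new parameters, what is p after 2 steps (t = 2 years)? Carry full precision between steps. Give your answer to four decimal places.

0.4391

Balance c(h−p*) = e gives c = e/(0.535 − 0.46300) = 0.101/0.07200 = 1.40278.
Starting from p₀ = 0.46300; update p ← p + (dp/dt)·Δt with the new parameters.
p: 0.46300 → 0.44757  (Δp = -0.01543)
p: 0.44757 → 0.43914  (Δp = -0.00843)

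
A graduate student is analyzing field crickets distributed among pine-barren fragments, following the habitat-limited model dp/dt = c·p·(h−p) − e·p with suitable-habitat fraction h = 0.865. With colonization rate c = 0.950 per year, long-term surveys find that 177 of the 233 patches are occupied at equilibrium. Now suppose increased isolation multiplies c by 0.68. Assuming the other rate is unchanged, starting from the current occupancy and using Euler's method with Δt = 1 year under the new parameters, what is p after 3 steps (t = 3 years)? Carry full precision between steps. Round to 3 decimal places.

Observed p* = 177/233 = 0.75966.
Balance c(h−p*) = e gives e = 0.950×(0.865 − 0.75966) = 0.10008.
Starting from p₀ = 0.75966; update p ← p + (dp/dt)·Δt with the new parameters.
  1  |  dp/dt·Δt = -0.024328  |  p_1 = 0.735329
  2  |  dp/dt·Δt = -0.011992  |  p_2 = 0.723337
  3  |  dp/dt·Δt = -0.006193  |  p_3 = 0.717144

0.717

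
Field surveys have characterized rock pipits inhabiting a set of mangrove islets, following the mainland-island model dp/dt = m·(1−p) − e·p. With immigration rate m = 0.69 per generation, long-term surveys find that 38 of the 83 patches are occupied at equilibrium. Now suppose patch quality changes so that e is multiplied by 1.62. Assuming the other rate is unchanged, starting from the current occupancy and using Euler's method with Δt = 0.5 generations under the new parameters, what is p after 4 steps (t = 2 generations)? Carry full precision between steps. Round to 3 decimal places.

Observed p* = 38/83 = 0.45783.
Balance m(1−p*) = e·p* gives e = m(1−p*)/p* = 0.69×0.54217/0.45783 = 0.81711.
Starting from p₀ = 0.45783; update p ← p + (dp/dt)·Δt with the new parameters.
t = 0.5: p = 0.45783 + (-0.11597) = 0.34186
t = 1: p = 0.34186 + (+0.00080) = 0.34266
t = 1.5: p = 0.34266 + (-0.00001) = 0.34265
t = 2: p = 0.34265 + (+0.00000) = 0.34265

0.343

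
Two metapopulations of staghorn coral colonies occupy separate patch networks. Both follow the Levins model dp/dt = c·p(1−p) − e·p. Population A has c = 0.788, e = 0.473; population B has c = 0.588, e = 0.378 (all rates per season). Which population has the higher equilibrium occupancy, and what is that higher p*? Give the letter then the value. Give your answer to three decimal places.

A: p*_A = 1 − 0.473/0.788 = 0.3997.
B: p*_B = 1 − 0.378/0.588 = 0.3571.
A is higher at 0.3997.

A, 0.400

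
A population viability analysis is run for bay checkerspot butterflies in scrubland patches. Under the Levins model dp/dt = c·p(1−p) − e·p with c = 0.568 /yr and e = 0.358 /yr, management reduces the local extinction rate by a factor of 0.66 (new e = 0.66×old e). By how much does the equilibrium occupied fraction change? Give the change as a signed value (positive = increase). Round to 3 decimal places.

Before: p* = 1 − 0.358/0.568 = 0.3697.
After the change, c = 0.568, e = 0.23628, so p* = 1 − 0.23628/0.568 = 0.5840.
Δp* = 0.5840 − 0.3697 = +0.2143.

0.214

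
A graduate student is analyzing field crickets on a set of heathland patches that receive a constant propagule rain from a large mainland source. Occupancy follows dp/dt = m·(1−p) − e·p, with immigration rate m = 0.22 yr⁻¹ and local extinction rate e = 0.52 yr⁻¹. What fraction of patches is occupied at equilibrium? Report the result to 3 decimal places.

Setting dp/dt = 0: m − m·p* = e·p*, so m = (m+e)·p*.
p* = m/(m+e) = 0.22/(0.22+0.52) = 0.22/0.7400 = 0.2973.

0.297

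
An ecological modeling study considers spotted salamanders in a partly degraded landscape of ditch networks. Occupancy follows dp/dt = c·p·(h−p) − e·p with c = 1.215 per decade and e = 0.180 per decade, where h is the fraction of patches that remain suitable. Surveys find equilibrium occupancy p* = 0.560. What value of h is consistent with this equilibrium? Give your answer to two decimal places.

At equilibrium c(h−p*) = e, so h = p* + e/c.
h = 0.560 + 0.180/1.215 = 0.560 + 0.1481 = 0.7081.

0.71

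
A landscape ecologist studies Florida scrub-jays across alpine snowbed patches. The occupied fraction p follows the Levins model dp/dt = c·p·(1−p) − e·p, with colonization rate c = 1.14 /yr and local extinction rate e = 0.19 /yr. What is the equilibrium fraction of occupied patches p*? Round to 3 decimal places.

0.833

At equilibrium, colonization balances extinction: c·p*·(1−p*) = e·p*.
So p* = 1 − e/c = 1 − 0.19/1.14 = 1 − 0.1667 = 0.8333.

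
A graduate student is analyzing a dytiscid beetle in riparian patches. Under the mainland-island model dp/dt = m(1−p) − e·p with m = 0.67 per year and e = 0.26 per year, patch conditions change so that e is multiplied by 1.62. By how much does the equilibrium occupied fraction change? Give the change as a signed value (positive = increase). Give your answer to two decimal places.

Before: p* = 0.67/(0.67+0.26) = 0.7204.
After: m = 0.67, e = 0.4212; p* = 0.67/1.0912 = 0.6140.
Δp* = 0.6140 − 0.7204 = -0.1064.

-0.11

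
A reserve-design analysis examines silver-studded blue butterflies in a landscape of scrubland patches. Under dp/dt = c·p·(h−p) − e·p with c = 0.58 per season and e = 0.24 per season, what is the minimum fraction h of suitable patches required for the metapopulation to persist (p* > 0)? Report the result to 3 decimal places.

p* = h − e/c is positive only when h > e/c.
h_min = e/c = 0.24/0.58 = 0.4138.

0.414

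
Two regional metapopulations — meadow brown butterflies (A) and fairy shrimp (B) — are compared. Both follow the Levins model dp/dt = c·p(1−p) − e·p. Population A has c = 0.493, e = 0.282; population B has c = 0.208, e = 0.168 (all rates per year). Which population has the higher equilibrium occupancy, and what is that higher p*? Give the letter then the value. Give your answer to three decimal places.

A: p*_A = 1 − 0.282/0.493 = 0.4280.
B: p*_B = 1 − 0.168/0.208 = 0.1923.
A is higher at 0.4280.

A, 0.428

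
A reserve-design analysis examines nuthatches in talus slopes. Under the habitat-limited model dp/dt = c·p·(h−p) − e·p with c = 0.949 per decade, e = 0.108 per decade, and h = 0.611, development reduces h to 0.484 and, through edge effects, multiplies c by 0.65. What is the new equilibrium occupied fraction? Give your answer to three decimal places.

0.309

Before: p* = h − e/c = 0.611 − 0.108/0.949 = 0.611 − 0.1138 = 0.4972.
After: c = 0.61685, e = 0.108, h = 0.484; p* = 0.484 − 0.108/0.61685 = 0.3089.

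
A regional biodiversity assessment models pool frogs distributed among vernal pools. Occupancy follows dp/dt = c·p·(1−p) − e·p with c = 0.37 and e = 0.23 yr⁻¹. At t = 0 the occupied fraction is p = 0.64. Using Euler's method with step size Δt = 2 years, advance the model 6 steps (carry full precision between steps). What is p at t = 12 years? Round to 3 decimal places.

0.397

Update rule: p ← p + [c·p·(1−p) − e·p]·Δt with Δt = 2.
t = 2: p = 0.64000 + (-0.12390) = 0.51610
t = 4: p = 0.51610 + (-0.05260) = 0.46350
t = 6: p = 0.46350 + (-0.02920) = 0.43430
t = 8: p = 0.43430 + (-0.01797) = 0.41633
t = 10: p = 0.41633 + (-0.01169) = 0.40464
t = 12: p = 0.40464 + (-0.00786) = 0.39678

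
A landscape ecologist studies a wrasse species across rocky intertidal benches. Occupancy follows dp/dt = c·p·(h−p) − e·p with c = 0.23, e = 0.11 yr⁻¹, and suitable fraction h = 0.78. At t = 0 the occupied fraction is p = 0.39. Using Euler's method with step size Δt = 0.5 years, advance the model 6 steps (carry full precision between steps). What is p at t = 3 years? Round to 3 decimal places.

0.369

Update rule: p ← p + [c·p·(h−p) − e·p]·Δt with Δt = 0.5.
  1  |  dp/dt·Δt = -0.003959  |  p_1 = 0.386042
  2  |  dp/dt·Δt = -0.003743  |  p_2 = 0.382299
  3  |  dp/dt·Δt = -0.003542  |  p_3 = 0.378757
  4  |  dp/dt·Δt = -0.003355  |  p_4 = 0.375402
  5  |  dp/dt·Δt = -0.003180  |  p_5 = 0.372222
  6  |  dp/dt·Δt = -0.003017  |  p_6 = 0.369205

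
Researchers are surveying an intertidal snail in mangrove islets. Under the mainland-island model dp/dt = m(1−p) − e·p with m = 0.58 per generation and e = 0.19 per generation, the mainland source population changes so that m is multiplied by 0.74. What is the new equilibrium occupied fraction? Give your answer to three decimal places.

0.693

Before: p* = 0.58/(0.58+0.19) = 0.7532.
After: m = 0.4292, e = 0.19; p* = 0.4292/0.6192 = 0.6932.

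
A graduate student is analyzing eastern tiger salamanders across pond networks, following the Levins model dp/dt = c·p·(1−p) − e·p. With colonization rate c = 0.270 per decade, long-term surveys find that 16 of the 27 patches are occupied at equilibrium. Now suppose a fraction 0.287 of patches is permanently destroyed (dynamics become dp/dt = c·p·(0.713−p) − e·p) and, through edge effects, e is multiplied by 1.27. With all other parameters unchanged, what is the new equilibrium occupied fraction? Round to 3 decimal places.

0.196

Observed p* = 16/27 = 0.59259.
Balance c(1−p*) = e gives e = 0.270×(1 − 0.59259) = 0.11000.
New p* = 0.713 − e/c = 0.713 − 0.13970/0.27000 = 0.19559.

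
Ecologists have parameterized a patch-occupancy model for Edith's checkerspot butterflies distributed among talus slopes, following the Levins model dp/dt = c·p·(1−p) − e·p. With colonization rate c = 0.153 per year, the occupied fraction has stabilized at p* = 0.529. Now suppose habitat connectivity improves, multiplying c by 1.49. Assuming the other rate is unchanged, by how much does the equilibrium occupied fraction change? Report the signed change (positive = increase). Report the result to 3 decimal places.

Balance c(1−p*) = e gives e = 0.153×(1 − 0.52900) = 0.07206.
New p* = 1 − e/c = 1 − 0.07206/0.22797 = 0.68391.
Δp* = 0.68391 − 0.52900 = +0.15491.

0.155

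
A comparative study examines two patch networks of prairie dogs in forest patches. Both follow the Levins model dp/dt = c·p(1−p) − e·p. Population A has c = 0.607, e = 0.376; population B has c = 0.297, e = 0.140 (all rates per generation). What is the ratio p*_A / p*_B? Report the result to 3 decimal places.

0.720

A: p*_A = 1 − 0.376/0.607 = 0.3806.
B: p*_B = 1 − 0.140/0.297 = 0.5286.
p*_A / p*_B = 0.3806/0.5286 = 0.7199.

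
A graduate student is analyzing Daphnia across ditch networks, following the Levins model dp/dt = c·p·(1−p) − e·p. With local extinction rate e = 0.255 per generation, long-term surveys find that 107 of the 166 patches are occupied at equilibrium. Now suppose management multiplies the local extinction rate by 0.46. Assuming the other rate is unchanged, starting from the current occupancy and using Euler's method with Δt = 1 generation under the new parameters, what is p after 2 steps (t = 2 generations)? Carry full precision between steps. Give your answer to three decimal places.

Observed p* = 107/166 = 0.64458.
Balance c(1−p*) = e gives c = e/(1 − 0.64458) = 0.255/0.35542 = 0.71746.
Starting from p₀ = 0.64458; update p ← p + (dp/dt)·Δt with the new parameters.
t = 1: p = 0.64458 + (+0.08876) = 0.73334
t = 2: p = 0.73334 + (+0.05428) = 0.78762

0.788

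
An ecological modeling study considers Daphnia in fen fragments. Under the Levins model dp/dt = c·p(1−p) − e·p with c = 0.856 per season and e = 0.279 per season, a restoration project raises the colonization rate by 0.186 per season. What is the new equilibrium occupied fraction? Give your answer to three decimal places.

Before: p* = 1 − 0.279/0.856 = 0.6741.
After the change, c = 1.042, e = 0.279, so p* = 1 − 0.279/1.042 = 0.7322.

0.732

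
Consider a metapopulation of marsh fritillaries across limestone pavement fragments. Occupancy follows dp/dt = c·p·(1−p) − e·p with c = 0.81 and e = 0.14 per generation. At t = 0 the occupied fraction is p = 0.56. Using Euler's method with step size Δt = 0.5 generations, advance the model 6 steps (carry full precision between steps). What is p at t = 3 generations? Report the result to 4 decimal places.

0.7888

Update rule: p ← p + [c·p·(1−p) − e·p]·Δt with Δt = 0.5.
t = 0.5: p = 0.56000 + (+0.06059) = 0.62059
t = 1: p = 0.62059 + (+0.05192) = 0.67251
t = 1.5: p = 0.67251 + (+0.04212) = 0.71463
t = 2: p = 0.71463 + (+0.03257) = 0.74720
t = 2.5: p = 0.74720 + (+0.02420) = 0.77140
t = 3: p = 0.77140 + (+0.01742) = 0.78882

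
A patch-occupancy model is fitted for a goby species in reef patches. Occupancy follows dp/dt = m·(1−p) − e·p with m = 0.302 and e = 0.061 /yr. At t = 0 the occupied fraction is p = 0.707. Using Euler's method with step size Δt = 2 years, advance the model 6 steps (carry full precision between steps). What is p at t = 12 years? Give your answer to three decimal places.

Update rule: p ← p + [m·(1−p) − e·p]·Δt with Δt = 2.
t = 2: p = 0.70700 + (+0.09072) = 0.79772
t = 4: p = 0.79772 + (+0.02486) = 0.82257
t = 6: p = 0.82257 + (+0.00681) = 0.82939
t = 8: p = 0.82939 + (+0.00187) = 0.83125
t = 10: p = 0.83125 + (+0.00051) = 0.83176
t = 12: p = 0.83176 + (+0.00014) = 0.83190

0.832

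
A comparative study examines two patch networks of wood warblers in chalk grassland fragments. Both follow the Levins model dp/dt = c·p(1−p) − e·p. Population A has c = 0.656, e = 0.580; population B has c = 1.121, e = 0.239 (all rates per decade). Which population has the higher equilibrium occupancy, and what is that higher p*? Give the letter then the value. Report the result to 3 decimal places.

A: p*_A = 1 − 0.580/0.656 = 0.1159.
B: p*_B = 1 − 0.239/1.121 = 0.7868.
B is higher at 0.7868.

B, 0.787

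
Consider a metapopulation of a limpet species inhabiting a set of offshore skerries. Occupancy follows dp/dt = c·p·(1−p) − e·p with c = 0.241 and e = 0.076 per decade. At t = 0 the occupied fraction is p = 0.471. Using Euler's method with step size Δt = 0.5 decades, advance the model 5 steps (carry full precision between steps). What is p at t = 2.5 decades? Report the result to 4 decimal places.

0.5275

Update rule: p ← p + [c·p·(1−p) − e·p]·Δt with Δt = 0.5.
step 1: Δp = +0.01213, p = 0.48313
step 2: Δp = +0.01173, p = 0.49486
step 3: Δp = +0.01132, p = 0.50617
step 4: Δp = +0.01089, p = 0.51706
step 5: Δp = +0.01044, p = 0.52750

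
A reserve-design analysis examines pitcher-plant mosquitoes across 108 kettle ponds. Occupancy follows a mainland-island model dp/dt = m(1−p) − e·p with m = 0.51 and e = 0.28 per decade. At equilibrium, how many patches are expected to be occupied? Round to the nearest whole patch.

p* = m/(m+e) = 0.51/0.7900 = 0.6456.
Expected occupied patches = N × p* = 108 × 0.6456 = 69.72 ≈ 70.

70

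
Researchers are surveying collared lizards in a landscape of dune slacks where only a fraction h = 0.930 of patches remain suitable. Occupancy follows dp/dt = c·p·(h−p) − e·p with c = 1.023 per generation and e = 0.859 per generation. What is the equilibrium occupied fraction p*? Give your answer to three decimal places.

0.090

Setting dp/dt = 0 and dividing by p* gives c·(h−p*) = e.
So p* = h − e/c = 0.930 − 0.859/1.023 = 0.930 − 0.8397 = 0.0903.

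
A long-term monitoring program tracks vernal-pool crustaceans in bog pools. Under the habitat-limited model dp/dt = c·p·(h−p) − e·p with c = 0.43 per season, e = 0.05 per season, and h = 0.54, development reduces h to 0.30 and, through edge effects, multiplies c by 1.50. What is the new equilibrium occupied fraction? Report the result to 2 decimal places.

Before: p* = h − e/c = 0.54 − 0.05/0.43 = 0.54 − 0.1163 = 0.4237.
After: c = 0.645, e = 0.05, h = 0.30; p* = 0.30 − 0.05/0.645 = 0.2225.

0.22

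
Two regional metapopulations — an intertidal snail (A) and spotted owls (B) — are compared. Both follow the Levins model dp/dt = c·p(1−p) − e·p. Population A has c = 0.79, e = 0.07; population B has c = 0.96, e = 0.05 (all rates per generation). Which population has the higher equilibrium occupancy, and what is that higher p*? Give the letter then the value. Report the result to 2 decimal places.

B, 0.95

A: p*_A = 1 − 0.07/0.79 = 0.9114.
B: p*_B = 1 − 0.05/0.96 = 0.9479.
B is higher at 0.9479.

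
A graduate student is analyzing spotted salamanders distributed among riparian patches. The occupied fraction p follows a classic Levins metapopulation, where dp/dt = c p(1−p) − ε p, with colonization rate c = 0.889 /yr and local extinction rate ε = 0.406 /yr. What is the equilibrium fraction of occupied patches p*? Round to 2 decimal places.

Setting dp/dt = 0 and dividing through by p* gives c·(1−p*) = ε.
So p* = 1 − ε/c = 1 − 0.406/0.889 = 1 − 0.4567 = 0.5433.

0.54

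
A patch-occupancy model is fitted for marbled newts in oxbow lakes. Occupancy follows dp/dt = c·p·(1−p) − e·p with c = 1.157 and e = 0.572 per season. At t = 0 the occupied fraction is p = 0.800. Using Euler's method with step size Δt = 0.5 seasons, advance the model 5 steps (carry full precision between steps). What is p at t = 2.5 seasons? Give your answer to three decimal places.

Update rule: p ← p + [c·p·(1−p) − e·p]·Δt with Δt = 0.5.
t = 0.5: p = 0.80000 + (-0.13624) = 0.66376
t = 1: p = 0.66376 + (-0.06072) = 0.60304
t = 1.5: p = 0.60304 + (-0.03398) = 0.56905
t = 2: p = 0.56905 + (-0.02088) = 0.54817
t = 2.5: p = 0.54817 + (-0.01349) = 0.53468

0.535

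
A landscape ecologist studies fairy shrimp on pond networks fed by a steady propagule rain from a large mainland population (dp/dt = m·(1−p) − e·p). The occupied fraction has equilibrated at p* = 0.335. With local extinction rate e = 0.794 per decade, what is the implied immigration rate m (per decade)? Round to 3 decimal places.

At equilibrium m(1−p*) = e·p*, so m = e·p*/(1−p*).
m = 0.794 × 0.335 / 0.6650 = 0.2660/0.6650 = 0.4000.

0.400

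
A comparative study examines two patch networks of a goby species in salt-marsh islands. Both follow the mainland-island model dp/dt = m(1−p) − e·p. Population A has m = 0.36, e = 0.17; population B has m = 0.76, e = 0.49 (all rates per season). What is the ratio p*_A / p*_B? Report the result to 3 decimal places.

1.117

A: p*_A = m/(m+e) = 0.36/0.5300 = 0.6792.
B: p*_B = 0.76/1.2500 = 0.6080.
p*_A / p*_B = 0.6792/0.6080 = 1.1172.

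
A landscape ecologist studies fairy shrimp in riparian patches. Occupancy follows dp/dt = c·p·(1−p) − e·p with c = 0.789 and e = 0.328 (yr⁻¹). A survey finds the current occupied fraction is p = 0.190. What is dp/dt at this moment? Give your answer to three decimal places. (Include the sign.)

Colonization term: c·p·(1−p) = 0.789×0.190×0.8100 = 0.12143.
Extinction term: e·p = 0.06232.
dp/dt = 0.12143 − 0.06232 = 0.05911.

0.059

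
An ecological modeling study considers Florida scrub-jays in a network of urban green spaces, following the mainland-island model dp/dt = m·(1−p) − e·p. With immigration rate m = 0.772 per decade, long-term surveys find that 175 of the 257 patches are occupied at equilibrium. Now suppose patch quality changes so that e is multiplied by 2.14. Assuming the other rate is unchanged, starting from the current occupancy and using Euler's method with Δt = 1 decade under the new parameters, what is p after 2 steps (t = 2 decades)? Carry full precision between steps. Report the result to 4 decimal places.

0.5535

Observed p* = 175/257 = 0.68093.
Balance m(1−p*) = e·p* gives e = m(1−p*)/p* = 0.772×0.31907/0.68093 = 0.36174.
Starting from p₀ = 0.68093; update p ← p + (dp/dt)·Δt with the new parameters.
t = 1: p = 0.68093 + (-0.28080) = 0.40013
t = 2: p = 0.40013 + (+0.15335) = 0.55348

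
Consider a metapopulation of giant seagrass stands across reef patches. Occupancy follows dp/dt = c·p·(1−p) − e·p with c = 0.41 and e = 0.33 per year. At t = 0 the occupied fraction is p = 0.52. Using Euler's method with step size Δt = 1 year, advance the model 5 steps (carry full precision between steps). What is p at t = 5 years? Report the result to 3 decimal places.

Update rule: p ← p + [c·p·(1−p) − e·p]·Δt with Δt = 1.
p: 0.52000 → 0.45074  (Δp = -0.06926)
p: 0.45074 → 0.40350  (Δp = -0.04724)
p: 0.40350 → 0.36903  (Δp = -0.03447)
p: 0.36903 → 0.34271  (Δp = -0.02631)
p: 0.34271 → 0.32198  (Δp = -0.02074)

0.322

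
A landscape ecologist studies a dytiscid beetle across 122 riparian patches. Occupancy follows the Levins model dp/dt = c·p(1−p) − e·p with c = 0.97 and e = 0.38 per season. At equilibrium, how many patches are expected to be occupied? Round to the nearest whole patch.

74

p* = 1 − e/c = 1 − 0.38/0.97 = 0.6082.
Expected occupied patches = N × p* = 122 × 0.6082 = 74.21 ≈ 74.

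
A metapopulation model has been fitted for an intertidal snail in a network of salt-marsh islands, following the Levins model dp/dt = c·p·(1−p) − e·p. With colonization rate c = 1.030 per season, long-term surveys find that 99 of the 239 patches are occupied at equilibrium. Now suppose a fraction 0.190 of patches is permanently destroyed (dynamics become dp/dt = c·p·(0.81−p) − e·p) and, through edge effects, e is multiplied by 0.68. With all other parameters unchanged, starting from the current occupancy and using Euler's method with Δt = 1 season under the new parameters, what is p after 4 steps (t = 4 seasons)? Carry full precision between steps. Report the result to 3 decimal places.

0.412

Observed p* = 99/239 = 0.41423.
Balance c(1−p*) = e gives e = 1.030×(1 − 0.41423) = 0.60335.
Starting from p₀ = 0.41423; update p ← p + (dp/dt)·Δt with the new parameters.
step 1: Δp = -0.00109, p = 0.41314
step 2: Δp = -0.00062, p = 0.41251
step 3: Δp = -0.00036, p = 0.41216
step 4: Δp = -0.00021, p = 0.41195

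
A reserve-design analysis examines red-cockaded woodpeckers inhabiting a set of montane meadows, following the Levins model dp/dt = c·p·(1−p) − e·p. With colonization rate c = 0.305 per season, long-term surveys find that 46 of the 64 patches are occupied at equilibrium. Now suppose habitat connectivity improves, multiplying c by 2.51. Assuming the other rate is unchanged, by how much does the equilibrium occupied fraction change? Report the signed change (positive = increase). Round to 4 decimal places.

Observed p* = 46/64 = 0.71875.
Balance c(1−p*) = e gives e = 0.305×(1 − 0.71875) = 0.08578.
New p* = 1 − e/c = 1 − 0.08578/0.76555 = 0.88795.
Δp* = 0.88795 − 0.71875 = +0.16920.

0.1692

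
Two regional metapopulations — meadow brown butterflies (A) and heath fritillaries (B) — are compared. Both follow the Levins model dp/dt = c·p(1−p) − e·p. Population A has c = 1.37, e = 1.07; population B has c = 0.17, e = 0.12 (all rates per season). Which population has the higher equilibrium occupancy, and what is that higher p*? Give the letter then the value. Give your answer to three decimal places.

B, 0.294

A: p*_A = 1 − 1.07/1.37 = 0.2190.
B: p*_B = 1 − 0.12/0.17 = 0.2941.
B is higher at 0.2941.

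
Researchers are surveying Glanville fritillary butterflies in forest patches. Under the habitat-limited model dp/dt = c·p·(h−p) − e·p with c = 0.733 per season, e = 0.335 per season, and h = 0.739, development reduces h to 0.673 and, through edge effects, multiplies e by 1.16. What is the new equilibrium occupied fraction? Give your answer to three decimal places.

0.143

Before: p* = h − e/c = 0.739 − 0.335/0.733 = 0.739 − 0.4570 = 0.2820.
After: c = 0.733, e = 0.3886, h = 0.673; p* = 0.673 − 0.3886/0.733 = 0.1428.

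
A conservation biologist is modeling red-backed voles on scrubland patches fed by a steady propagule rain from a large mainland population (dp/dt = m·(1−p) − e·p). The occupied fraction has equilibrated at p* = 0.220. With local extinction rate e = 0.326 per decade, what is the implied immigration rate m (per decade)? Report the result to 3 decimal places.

0.092

At equilibrium m(1−p*) = e·p*, so m = e·p*/(1−p*).
m = 0.326 × 0.220 / 0.7800 = 0.0717/0.7800 = 0.0919.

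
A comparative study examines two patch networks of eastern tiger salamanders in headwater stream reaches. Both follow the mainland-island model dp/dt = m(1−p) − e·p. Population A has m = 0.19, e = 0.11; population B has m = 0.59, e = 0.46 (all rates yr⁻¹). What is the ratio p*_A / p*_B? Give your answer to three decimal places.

A: p*_A = m/(m+e) = 0.19/0.3000 = 0.6333.
B: p*_B = 0.59/1.0500 = 0.5619.
p*_A / p*_B = 0.6333/0.5619 = 1.1271.

1.127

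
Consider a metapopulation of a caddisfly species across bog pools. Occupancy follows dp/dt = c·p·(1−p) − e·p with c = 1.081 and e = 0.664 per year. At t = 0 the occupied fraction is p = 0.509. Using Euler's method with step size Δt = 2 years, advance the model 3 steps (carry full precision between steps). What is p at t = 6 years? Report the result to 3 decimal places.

Update rule: p ← p + [c·p·(1−p) − e·p]·Δt with Δt = 2.
p: 0.50900 → 0.37337  (Δp = -0.13563)
p: 0.37337 → 0.38337  (Δp = +0.00999)
p: 0.38337 → 0.38535  (Δp = +0.00198)

0.385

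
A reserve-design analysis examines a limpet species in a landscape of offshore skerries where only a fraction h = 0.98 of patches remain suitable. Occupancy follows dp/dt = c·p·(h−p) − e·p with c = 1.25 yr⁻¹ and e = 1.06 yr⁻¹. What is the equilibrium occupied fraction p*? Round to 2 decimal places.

Setting dp/dt = 0 and dividing by p* gives c·(h−p*) = e.
So p* = h − e/c = 0.98 − 1.06/1.25 = 0.98 − 0.8480 = 0.1320.

0.13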